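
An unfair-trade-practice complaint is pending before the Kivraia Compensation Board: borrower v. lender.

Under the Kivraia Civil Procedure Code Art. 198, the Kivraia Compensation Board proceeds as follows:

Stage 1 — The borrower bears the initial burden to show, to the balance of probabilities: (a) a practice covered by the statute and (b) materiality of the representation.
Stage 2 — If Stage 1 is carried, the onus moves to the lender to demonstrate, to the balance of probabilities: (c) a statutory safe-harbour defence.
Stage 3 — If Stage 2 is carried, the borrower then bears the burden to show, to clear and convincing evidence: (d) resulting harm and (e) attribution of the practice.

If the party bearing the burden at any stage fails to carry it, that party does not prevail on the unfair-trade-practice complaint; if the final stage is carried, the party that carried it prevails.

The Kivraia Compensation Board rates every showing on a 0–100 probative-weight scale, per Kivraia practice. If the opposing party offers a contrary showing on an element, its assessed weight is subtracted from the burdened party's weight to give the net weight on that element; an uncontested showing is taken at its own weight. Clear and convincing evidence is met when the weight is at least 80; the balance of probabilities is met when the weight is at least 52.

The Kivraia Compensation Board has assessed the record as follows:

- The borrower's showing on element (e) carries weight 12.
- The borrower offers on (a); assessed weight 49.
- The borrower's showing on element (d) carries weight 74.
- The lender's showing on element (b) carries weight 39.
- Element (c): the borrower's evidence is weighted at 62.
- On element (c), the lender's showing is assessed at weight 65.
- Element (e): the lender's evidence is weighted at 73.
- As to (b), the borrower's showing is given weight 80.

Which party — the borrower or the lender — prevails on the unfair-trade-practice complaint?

Stage 1 — burden on borrower; standard: the balance of probabilities (weight is at least 52).
    (a): 49 < 52 [not met]
    (b): 80 − 39 = 41 < 52 [not met]
  Not every element is met, so the borrower fails to carry Stage 1.
The lender prevails.

lender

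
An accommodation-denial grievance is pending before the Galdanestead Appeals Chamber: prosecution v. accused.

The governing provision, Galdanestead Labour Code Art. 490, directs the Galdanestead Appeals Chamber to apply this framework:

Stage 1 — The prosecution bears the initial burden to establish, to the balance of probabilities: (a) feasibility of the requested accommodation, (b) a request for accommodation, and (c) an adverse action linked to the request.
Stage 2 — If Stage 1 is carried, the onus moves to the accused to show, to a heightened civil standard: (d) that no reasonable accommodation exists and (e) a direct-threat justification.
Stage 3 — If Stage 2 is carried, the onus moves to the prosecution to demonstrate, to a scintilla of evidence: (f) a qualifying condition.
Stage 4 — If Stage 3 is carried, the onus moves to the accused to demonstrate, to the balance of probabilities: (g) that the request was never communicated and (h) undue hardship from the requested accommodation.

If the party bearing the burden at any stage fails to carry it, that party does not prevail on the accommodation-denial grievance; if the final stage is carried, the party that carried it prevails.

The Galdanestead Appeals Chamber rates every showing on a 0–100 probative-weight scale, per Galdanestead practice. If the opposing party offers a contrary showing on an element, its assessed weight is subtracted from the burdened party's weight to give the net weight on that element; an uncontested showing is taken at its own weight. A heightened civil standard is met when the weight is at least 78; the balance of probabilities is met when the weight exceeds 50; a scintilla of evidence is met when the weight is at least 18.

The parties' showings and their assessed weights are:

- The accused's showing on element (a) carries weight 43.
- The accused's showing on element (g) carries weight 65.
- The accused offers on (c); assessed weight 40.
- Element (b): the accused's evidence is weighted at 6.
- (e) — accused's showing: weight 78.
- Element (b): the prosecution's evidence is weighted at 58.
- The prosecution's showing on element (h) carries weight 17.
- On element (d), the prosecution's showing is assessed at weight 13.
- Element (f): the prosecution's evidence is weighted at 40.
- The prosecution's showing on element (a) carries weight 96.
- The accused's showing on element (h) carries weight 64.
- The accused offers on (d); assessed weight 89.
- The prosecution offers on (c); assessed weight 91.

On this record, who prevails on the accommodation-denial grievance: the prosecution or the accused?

At Stage 1 the prosecution must meet the balance of probabilities (weight exceeds 50): on (a) the weight is 96 less the opposing 43 gives net 53, > 50, so (a) meets the standard; on (b) the weight is 58 less the opposing 6 gives net 52, which does exceed 50, so (b) meets the standard; on (c) the weight is 91 less the opposing 40 gives net 51, > 50, so (c) meets the standard.
  The prosecution carries Stage 1; the accused now bears the burden.
At Stage 2 the accused must meet a heightened civil standard (weight is at least 78): on (d) the weight is 89 less the opposing 13 gives net 76, which does not reach 78, so (d) does not meet the standard; on (e) the weight is 78, ≥ 78, so (e) meets the standard.
  The accused does not carry Stage 2.
So the prosecution prevails.

prosecution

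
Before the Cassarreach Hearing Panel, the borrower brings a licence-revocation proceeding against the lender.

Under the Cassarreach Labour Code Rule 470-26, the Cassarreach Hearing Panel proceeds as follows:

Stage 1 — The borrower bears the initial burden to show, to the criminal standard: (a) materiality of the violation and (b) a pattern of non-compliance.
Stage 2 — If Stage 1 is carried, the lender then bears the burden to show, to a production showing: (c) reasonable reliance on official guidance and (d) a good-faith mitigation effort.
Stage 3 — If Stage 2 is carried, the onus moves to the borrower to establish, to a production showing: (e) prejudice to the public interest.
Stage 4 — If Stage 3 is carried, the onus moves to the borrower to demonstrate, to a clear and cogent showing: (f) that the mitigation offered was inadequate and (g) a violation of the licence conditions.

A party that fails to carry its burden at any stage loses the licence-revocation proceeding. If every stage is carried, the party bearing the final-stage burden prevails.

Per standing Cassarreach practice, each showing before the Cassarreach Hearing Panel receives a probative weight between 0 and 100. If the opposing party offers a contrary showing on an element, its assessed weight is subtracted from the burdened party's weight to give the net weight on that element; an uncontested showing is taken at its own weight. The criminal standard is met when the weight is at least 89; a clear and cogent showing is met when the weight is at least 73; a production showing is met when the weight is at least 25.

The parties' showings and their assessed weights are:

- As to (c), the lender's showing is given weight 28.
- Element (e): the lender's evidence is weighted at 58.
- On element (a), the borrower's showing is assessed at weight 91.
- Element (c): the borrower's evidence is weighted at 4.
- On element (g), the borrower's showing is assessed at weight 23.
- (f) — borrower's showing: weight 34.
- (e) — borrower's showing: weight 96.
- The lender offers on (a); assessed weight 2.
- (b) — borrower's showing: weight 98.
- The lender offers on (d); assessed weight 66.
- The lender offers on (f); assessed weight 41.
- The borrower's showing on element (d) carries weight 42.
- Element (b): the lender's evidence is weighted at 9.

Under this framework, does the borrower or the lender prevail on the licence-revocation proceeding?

borrower

Stage 1 — burden on borrower; standard: the criminal standard (weight is at least 89).
    (a): 91 − 2 = 89 ≥ 89 [met]
    (b): 98 − 9 = 89 ≥ 89 [met]
  Stage 1 is satisfied; the onus moves to the lender.
Stage 2 — burden on lender; standard: a production showing (weight is at least 25).
    (c): 28 − 4 = 24 < 25 [not met]
    (d): 66 − 42 = 24 < 25 [not met]
  Stage 2 not carried; the lender fails its burden.
The borrower prevails.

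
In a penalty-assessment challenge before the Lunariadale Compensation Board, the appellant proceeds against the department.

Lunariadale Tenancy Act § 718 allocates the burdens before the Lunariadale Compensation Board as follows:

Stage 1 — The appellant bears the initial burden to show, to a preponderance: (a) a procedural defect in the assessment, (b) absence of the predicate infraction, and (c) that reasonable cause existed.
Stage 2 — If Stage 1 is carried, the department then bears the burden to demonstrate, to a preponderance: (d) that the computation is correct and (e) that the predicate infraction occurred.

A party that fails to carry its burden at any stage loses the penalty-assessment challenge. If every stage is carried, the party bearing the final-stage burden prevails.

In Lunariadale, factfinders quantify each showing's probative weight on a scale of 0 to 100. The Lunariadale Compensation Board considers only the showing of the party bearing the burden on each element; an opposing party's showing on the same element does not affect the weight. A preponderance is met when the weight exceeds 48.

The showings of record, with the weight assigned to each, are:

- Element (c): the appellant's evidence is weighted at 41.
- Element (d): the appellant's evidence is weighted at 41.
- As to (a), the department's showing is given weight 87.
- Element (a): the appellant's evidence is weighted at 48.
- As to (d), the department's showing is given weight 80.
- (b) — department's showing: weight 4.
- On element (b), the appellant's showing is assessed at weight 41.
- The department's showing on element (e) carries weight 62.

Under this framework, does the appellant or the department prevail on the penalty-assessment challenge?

department

Stage 1 — burden on appellant; standard: a preponderance (weight exceeds 48).
    (a): 48 (department's 87 disregarded) ≤ 48 [not met]
    (b): 41 (department's 4 disregarded) ≤ 48 [not met]
    (c): 41 ≤ 48 [not met]
  The appellant does not carry Stage 1.
So the department prevails.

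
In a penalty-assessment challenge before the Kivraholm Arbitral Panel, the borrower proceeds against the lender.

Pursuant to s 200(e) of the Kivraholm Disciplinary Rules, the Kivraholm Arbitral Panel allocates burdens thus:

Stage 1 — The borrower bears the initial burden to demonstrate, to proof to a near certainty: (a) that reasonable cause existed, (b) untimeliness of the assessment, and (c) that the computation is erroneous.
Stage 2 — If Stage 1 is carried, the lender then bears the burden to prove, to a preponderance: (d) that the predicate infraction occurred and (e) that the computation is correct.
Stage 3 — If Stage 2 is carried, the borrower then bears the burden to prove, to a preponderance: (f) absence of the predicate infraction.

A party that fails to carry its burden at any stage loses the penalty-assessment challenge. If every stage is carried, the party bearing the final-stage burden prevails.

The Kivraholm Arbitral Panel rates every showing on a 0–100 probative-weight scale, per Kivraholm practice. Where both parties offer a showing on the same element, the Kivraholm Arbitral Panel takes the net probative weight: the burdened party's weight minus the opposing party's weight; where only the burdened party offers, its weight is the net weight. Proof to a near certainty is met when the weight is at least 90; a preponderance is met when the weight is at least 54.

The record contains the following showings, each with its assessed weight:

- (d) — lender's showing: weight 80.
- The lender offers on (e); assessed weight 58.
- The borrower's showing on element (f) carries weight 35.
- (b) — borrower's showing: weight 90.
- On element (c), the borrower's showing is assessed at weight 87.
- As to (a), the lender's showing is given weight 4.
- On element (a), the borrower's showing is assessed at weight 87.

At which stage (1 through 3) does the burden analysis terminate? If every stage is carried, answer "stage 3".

At Stage 1 the borrower must meet proof to a near certainty (weight is at least 90): on (a) the weight is 87 less the opposing 4 gives net 83, < 90, so (a) does not meet the standard; on (b) the weight is 90, ≥ 90, so (b) meets the standard; on (c) the weight is 87, < 90, so (c) does not meet the standard.
  The borrower does not carry Stage 1.
The lender prevails.

stage 1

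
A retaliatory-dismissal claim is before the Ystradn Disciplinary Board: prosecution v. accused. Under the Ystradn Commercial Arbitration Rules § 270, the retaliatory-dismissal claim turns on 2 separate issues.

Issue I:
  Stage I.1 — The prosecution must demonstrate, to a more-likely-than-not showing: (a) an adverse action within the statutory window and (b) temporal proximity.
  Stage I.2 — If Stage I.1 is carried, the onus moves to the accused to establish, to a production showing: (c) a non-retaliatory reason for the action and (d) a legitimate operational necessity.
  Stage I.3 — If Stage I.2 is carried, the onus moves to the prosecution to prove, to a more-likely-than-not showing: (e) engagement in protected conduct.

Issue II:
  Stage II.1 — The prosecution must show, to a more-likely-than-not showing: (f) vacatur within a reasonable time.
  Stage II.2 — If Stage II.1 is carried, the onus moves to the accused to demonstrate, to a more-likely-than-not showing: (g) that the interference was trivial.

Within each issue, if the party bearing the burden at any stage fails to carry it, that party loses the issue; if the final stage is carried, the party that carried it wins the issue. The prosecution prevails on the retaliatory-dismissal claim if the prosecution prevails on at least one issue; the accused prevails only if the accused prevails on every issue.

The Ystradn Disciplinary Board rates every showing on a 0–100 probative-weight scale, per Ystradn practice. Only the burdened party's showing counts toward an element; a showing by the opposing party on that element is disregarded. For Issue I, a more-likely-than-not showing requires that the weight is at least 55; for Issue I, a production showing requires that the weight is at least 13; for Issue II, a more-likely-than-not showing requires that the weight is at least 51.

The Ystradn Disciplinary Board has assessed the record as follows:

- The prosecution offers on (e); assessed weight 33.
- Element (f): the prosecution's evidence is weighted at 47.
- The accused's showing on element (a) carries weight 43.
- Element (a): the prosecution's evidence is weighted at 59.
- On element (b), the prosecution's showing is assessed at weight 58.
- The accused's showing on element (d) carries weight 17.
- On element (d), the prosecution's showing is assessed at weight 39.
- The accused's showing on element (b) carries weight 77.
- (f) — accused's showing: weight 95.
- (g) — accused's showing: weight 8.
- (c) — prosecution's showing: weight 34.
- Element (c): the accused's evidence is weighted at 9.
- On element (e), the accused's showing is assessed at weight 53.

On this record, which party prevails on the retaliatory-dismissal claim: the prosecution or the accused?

— Issue I —
Stage I.1 — burden on prosecution; standard: a more-likely-than-not showing (weight is at least 55).
    (a): 59 (accused's 43 disregarded) ≥ 55 [met]
    (b): 58 (accused's 77 disregarded) ≥ 55 [met]
  All elements met. The burden passes to the accused.
Stage I.2 — burden on accused; standard: a production showing (weight is at least 13).
    (c): 9 (prosecution's 34 disregarded) < 13 [not met]
    (d): 17 (prosecution's 39 disregarded) ≥ 13 [met]
  Stage I.2 not carried; the accused fails its burden.
So the prosecution prevails on this issue.
— Issue II —
At Stage II.1 the prosecution must meet a more-likely-than-not showing (weight is at least 51): on (f) the weight is 47 (the accused's 95 is given no effect), which does not reach 51, so (f) does not meet the standard.
  Stage II.1 not carried; the prosecution fails its burden.
So the accused prevails on this issue.
Per-issue: Issue I → prosecution; Issue II → accused. The prosecution must prevail on at least one issue; overall, the prosecution prevails.

prosecution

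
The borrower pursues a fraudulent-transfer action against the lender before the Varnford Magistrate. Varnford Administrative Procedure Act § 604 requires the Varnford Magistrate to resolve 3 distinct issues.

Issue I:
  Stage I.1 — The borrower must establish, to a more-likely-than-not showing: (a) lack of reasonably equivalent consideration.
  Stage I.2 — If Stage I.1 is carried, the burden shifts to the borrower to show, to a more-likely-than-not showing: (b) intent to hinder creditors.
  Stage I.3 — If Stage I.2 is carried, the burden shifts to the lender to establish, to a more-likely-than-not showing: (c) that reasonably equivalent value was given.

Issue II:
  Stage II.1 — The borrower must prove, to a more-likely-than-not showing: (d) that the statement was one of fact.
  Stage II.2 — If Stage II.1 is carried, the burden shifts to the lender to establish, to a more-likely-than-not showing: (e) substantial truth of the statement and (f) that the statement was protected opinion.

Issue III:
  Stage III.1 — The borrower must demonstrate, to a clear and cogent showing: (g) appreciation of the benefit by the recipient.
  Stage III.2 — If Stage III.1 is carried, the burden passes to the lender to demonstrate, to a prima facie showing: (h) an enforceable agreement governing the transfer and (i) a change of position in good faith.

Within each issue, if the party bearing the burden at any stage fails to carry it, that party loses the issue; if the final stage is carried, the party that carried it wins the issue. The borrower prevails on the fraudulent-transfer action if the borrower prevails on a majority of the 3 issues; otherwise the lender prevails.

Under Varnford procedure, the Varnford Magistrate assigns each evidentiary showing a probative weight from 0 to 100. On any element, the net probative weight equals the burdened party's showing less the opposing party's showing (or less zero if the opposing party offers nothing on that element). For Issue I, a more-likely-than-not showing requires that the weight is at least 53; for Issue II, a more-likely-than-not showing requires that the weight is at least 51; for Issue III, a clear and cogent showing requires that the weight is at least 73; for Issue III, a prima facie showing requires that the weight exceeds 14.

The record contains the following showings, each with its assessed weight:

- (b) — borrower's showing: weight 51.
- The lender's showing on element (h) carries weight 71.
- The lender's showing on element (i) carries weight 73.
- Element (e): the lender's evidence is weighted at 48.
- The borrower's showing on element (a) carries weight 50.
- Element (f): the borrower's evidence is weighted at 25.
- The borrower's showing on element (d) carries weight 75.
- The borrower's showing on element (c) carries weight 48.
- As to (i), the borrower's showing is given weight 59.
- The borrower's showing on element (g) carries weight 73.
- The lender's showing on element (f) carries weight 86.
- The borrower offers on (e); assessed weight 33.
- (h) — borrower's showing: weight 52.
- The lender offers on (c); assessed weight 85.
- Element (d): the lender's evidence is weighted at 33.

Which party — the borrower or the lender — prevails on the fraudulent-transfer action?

— Issue I —
At Stage I.1 the borrower must meet a more-likely-than-not showing (weight is at least 53): on (a) the weight is 50, < 53, so (a) does not meet the standard.
  Stage I.1 not carried; the borrower fails its burden.
The analysis ends at Stage I.1; the lender prevails on this issue.
— Issue II —
At Stage II.1 the borrower must meet a more-likely-than-not showing (weight is at least 51): on (d) the weight is 75 less the opposing 33 gives net 42, which does not reach 51, so (d) does not meet the standard.
  The borrower does not carry Stage II.1.
The lender prevails on this issue.
— Issue III —
Stage III.1 — burden on borrower; standard: a clear and cogent showing (weight is at least 73).
    (g): 73 ≥ 73 [met]
  The borrower carries Stage III.1; the lender now bears the burden.
Stage III.2 — burden on lender; standard: a prima facie showing (weight exceeds 14).
    (h): 71 − 52 = 19 > 14 [met]
    (i): 73 − 59 = 14 ≤ 14 [not met]
  Stage III.2 not carried; the lender fails its burden.
The analysis ends at Stage III.2; the borrower prevails on this issue.
Per-issue: Issue I → lender; Issue II → lender; Issue III → borrower. The borrower must prevail on a majority of issues; overall, the lender prevails.

lender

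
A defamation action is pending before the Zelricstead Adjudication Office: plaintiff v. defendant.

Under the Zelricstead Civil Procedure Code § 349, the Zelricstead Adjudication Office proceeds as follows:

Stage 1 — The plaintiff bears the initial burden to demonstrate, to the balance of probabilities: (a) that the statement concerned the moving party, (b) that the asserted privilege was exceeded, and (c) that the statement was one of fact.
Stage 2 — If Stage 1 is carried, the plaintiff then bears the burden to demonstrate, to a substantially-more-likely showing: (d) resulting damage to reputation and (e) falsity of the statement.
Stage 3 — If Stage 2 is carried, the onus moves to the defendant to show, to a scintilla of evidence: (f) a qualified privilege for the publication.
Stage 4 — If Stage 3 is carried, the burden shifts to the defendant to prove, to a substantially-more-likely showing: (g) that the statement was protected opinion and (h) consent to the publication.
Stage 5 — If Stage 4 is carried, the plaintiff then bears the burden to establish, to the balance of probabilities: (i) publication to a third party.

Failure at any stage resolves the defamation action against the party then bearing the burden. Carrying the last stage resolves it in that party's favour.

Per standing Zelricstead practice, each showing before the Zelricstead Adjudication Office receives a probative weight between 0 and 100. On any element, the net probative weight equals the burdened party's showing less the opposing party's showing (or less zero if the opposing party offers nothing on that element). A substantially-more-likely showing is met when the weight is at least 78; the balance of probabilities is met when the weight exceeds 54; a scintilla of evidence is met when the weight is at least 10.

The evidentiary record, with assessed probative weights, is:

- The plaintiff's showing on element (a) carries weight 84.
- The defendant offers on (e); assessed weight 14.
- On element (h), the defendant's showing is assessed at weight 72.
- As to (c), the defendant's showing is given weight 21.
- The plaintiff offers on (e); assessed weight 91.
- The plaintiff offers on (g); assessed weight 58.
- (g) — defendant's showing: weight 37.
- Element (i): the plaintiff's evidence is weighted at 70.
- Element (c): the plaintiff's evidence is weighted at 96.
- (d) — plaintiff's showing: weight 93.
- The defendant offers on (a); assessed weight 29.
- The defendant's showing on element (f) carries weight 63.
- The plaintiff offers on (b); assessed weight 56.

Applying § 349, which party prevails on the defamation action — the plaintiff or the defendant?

defendant

Stage 1 (plaintiff, the balance of probabilities, weight exceeds 54): (a) net 84−29=55 > 54 — meets; (b) 56 > 54 — meets; (c) net 96−21=75 > 54 — meets.
  Stage 1 is satisfied; the plaintiff continues to bear the burden.
Stage 2 (plaintiff, a substantially-more-likely showing, weight is at least 78): (d) 93 ≥ 78 — meets; (e) net 91−14=77 < 78 — fails.
  Not every element is met, so the plaintiff fails to carry Stage 2.
The defendant prevails.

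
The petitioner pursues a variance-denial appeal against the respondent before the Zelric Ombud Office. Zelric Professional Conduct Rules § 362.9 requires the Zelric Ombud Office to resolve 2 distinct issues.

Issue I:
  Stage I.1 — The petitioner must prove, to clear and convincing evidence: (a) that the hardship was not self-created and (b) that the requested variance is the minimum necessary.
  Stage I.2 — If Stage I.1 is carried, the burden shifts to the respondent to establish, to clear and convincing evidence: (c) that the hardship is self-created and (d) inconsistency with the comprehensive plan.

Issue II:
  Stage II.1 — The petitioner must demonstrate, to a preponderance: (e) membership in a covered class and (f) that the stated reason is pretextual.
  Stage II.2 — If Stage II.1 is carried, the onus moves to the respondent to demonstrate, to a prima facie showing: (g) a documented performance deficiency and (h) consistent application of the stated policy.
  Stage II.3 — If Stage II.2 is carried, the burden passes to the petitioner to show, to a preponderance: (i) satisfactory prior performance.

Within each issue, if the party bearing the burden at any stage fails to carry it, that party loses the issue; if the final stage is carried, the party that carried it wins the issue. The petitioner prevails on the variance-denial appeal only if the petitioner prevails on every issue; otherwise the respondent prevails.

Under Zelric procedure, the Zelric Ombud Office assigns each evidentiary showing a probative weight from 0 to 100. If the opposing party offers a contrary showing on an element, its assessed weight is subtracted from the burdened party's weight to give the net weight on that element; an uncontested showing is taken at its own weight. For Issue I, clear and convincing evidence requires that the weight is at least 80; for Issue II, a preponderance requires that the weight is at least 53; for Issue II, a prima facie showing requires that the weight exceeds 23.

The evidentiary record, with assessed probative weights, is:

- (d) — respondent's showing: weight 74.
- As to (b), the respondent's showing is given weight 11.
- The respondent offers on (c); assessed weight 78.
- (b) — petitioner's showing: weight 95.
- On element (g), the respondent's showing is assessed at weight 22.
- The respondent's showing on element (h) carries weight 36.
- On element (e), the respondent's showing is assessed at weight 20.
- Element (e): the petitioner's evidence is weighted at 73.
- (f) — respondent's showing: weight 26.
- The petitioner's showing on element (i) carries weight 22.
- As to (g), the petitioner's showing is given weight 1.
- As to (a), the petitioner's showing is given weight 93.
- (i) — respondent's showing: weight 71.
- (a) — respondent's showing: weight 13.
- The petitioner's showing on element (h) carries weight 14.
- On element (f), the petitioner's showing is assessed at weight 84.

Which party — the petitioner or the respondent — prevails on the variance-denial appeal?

petitioner

— Issue I —
Stage I.1 (petitioner, clear and convincing evidence, weight is at least 80): (a) net 93−13=80 ≥ 80 — meets; (b) net 95−11=84 ≥ 80 — meets.
  The petitioner carries Stage I.1; the respondent now bears the burden.
Stage I.2 (respondent, clear and convincing evidence, weight is at least 80): (c) 78 < 80 — fails; (d) 74 < 80 — fails.
  Stage I.2 not carried; the respondent fails its burden.
The analysis ends at Stage I.2; the petitioner prevails on this issue.
— Issue II —
At Stage II.1 the petitioner must meet a preponderance (weight is at least 53): on (e) the weight is 73 less the opposing 20 gives net 53, which does reach 53, so (e) meets the standard; on (f) the weight is 84 less the opposing 26 gives net 58, which does reach 53, so (f) meets the standard.
  The petitioner carries Stage II.1; the respondent now bears the burden.
At Stage II.2 the respondent must meet a prima facie showing (weight exceeds 23): on (g) the weight is 22 less the opposing 1 gives net 21, ≤ 23, so (g) does not meet the standard; on (h) the weight is 36 less the opposing 14 gives net 22, which does not exceed 23, so (h) does not meet the standard.
  Not every element is met, so the respondent fails to carry Stage II.2.
The analysis ends at Stage II.2; the petitioner prevails on this issue.
Per-issue: Issue I → petitioner; Issue II → petitioner. The petitioner must prevail on every issue; overall, the petitioner prevails.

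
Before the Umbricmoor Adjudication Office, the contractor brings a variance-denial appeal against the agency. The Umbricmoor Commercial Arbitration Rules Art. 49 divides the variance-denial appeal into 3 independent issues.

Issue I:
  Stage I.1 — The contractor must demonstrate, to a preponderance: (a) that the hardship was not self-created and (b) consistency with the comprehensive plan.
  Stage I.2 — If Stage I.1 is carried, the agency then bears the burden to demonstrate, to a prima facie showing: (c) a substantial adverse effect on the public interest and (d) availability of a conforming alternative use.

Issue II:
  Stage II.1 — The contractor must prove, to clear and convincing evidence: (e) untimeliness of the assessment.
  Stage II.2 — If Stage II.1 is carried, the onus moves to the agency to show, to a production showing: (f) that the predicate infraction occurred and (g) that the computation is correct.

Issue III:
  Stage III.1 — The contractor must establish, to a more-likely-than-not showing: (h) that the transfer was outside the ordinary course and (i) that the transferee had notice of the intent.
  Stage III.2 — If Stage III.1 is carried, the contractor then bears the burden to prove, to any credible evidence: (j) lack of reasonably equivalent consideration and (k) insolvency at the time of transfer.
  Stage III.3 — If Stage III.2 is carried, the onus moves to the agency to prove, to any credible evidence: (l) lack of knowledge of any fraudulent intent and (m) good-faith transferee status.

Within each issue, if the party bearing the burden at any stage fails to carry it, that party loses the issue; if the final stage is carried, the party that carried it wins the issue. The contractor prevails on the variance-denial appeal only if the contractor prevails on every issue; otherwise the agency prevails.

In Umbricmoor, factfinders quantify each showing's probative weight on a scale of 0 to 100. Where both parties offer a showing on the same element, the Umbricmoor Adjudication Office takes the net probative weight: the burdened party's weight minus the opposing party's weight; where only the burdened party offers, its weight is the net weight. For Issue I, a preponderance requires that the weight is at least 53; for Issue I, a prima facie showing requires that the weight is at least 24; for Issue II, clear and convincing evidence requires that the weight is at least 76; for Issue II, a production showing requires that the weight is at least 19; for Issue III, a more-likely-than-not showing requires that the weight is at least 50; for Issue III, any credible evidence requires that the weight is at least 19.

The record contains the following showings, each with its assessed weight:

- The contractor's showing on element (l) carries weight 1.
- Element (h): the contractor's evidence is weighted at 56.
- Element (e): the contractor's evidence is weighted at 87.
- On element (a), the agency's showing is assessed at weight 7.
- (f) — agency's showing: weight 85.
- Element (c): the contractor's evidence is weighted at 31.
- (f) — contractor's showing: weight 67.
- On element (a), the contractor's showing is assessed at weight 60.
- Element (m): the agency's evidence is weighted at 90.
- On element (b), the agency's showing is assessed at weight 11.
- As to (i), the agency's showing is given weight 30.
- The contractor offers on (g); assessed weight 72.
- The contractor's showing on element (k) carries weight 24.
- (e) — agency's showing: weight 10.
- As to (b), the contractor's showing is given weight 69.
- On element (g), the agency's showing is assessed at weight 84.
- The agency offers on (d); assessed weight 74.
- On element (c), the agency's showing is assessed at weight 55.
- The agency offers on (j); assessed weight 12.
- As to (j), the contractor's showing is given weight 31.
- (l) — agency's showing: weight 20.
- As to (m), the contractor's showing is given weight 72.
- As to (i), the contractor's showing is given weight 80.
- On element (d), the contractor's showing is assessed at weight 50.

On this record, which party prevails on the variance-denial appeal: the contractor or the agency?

— Issue I —
At Stage I.1 the contractor must meet a preponderance (weight is at least 53): on (a) the weight is 60 less the opposing 7 gives net 53, which does reach 53, so (a) meets the standard; on (b) the weight is 69 less the opposing 11 gives net 58, which does reach 53, so (b) meets the standard.
  Stage I.1 carried; the burden shifts to the agency.
At Stage I.2 the agency must meet a prima facie showing (weight is at least 24): on (c) the weight is 55 less the opposing 31 gives net 24, which does reach 24, so (c) meets the standard; on (d) the weight is 74 less the opposing 50 gives net 24, ≥ 24, so (d) meets the standard.
  All elements met at the final stage.
With every stage satisfied, the agency prevails on this issue.
— Issue II —
Stage II.1 — burden on contractor; standard: clear and convincing evidence (weight is at least 76).
    (e): 87 − 10 = 77 ≥ 76 [met]
  The contractor carries Stage II.1; the agency now bears the burden.
Stage II.2 — burden on agency; standard: a production showing (weight is at least 19).
    (f): 85 − 67 = 18 < 19 [not met]
    (g): 84 − 72 = 12 < 19 [not met]
  Stage II.2 not carried; the agency fails its burden.
The analysis ends at Stage II.2; the contractor prevails on this issue.
— Issue III —
At Stage III.1 the contractor must meet a more-likely-than-not showing (weight is at least 50): on (h) the weight is 56, ≥ 50, so (h) meets the standard; on (i) the weight is 80 less the opposing 30 gives net 50, ≥ 50, so (i) meets the standard.
  Stage III.1 carried; the burden remains with the contractor.
At Stage III.2 the contractor must meet any credible evidence (weight is at least 19): on (j) the weight is 31 less the opposing 12 gives net 19, ≥ 19, so (j) meets the standard; on (k) the weight is 24, ≥ 19, so (k) meets the standard.
  All elements met. The burden passes to the agency.
At Stage III.3 the agency must meet any credible evidence (weight is at least 19): on (l) the weight is 20 less the opposing 1 gives net 19, ≥ 19, so (l) meets the standard; on (m) the weight is 90 less the opposing 72 gives net 18, which does not reach 19, so (m) does not meet the standard.
  The agency does not carry Stage III.3.
The analysis ends at Stage III.3; the contractor prevails on this issue.
Per-issue: Issue I → agency; Issue II → contractor; Issue III → contractor. The contractor must prevail on every issue; overall, the agency prevails.

agency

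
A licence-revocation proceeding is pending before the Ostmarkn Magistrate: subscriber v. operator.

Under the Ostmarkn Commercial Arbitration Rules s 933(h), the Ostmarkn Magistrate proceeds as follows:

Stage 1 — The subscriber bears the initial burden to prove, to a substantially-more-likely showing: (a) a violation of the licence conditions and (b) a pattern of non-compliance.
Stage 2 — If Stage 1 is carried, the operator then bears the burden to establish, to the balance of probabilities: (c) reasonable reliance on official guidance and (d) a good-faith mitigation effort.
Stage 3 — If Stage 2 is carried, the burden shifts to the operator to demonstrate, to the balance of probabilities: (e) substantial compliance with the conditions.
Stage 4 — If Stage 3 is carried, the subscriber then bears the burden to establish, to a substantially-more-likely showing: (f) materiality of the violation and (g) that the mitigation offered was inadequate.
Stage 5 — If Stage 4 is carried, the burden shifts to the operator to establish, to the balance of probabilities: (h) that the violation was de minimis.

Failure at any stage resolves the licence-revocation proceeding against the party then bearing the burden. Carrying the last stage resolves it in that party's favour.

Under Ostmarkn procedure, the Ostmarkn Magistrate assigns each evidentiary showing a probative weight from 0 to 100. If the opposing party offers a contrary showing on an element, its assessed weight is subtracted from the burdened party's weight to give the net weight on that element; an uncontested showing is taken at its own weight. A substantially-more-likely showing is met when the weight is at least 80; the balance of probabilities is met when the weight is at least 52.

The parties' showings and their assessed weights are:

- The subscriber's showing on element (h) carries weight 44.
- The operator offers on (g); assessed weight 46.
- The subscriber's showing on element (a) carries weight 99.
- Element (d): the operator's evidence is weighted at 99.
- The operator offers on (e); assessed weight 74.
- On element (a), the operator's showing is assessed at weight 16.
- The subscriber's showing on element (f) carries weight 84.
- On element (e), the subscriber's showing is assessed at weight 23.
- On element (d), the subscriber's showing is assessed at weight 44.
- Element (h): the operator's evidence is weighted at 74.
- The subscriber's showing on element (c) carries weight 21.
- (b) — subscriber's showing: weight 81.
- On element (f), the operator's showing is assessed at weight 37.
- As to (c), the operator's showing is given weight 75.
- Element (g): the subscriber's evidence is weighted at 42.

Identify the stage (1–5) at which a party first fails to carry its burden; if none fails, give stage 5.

stage 3

At Stage 1 the subscriber must meet a substantially-more-likely showing (weight is at least 80): on (a) the weight is 99 less the opposing 16 gives net 83, which does reach 80, so (a) meets the standard; on (b) the weight is 81, ≥ 80, so (b) meets the standard.
  Stage 1 carried; the burden shifts to the operator.
At Stage 2 the operator must meet the balance of probabilities (weight is at least 52): on (c) the weight is 75 less the opposing 21 gives net 54, ≥ 52, so (c) meets the standard; on (d) the weight is 99 less the opposing 44 gives net 55, which does reach 52, so (d) meets the standard.
  Stage 2 carried; the burden remains with the operator.
At Stage 3 the operator must meet the balance of probabilities (weight is at least 52): on (e) the weight is 74 less the opposing 23 gives net 51, < 52, so (e) does not meet the standard.
  The operator does not carry Stage 3.
So the subscriber prevails.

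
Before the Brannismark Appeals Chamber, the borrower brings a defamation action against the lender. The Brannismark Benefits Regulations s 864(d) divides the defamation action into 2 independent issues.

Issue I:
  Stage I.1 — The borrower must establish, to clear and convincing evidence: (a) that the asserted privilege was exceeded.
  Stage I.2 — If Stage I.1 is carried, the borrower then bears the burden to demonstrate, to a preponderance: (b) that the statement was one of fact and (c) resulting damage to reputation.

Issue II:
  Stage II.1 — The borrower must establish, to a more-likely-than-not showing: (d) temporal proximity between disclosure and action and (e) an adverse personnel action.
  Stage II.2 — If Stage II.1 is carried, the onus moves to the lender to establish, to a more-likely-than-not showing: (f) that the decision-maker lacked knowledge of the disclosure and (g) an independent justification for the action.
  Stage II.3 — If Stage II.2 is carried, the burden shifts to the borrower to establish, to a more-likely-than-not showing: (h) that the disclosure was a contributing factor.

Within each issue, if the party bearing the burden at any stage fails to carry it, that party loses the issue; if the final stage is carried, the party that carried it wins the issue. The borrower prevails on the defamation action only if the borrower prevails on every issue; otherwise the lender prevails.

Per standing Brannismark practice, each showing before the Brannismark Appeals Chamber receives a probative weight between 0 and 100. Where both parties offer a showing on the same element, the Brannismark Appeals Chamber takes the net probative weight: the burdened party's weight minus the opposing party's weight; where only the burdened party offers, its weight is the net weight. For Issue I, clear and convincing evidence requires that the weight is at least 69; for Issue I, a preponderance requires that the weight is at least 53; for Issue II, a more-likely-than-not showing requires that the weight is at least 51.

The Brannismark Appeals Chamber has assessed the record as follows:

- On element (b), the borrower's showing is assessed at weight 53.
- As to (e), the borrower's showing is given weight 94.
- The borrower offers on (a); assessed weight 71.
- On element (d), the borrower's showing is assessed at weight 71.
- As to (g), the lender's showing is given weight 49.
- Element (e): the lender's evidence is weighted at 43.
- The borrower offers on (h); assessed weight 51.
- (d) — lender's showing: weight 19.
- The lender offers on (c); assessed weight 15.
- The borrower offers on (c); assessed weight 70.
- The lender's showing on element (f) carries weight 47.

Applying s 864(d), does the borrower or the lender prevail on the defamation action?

borrower

— Issue I —
Stage I.1 (borrower, clear and convincing evidence, weight is at least 69): (a) 71 ≥ 69 — meets.
  Stage I.1 carried; the burden remains with the borrower.
Stage I.2 (borrower, a preponderance, weight is at least 53): (b) 53 ≥ 53 — meets; (c) net 70−15=55 ≥ 53 — meets.
  The borrower carries the last stage.
Every stage carried; the borrower prevails on this issue.
— Issue II —
At Stage II.1 the borrower must meet a more-likely-than-not showing (weight is at least 51): on (d) the weight is 71 less the opposing 19 gives net 52, which does reach 51, so (d) meets the standard; on (e) the weight is 94 less the opposing 43 gives net 51, which does reach 51, so (e) meets the standard.
  Stage II.1 carried; the burden shifts to the lender.
At Stage II.2 the lender must meet a more-likely-than-not showing (weight is at least 51): on (f) the weight is 47, which does not reach 51, so (f) does not meet the standard; on (g) the weight is 49, which does not reach 51, so (g) does not meet the standard.
  The lender does not carry Stage II.2.
The analysis ends at Stage II.2; the borrower prevails on this issue.
Per-issue: Issue I → borrower; Issue II → borrower. The borrower must prevail on every issue; overall, the borrower prevails.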